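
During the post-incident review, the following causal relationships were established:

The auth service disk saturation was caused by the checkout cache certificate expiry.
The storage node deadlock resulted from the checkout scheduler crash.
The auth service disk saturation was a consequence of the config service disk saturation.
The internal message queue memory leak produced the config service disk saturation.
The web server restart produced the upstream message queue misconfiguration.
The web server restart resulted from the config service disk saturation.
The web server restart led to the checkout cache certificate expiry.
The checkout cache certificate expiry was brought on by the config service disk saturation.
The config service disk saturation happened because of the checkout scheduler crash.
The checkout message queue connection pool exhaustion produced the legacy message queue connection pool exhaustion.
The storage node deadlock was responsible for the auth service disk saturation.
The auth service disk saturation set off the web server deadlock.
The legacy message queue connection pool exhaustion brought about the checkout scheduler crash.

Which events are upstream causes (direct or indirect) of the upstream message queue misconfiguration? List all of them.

the checkout message queue connection pool exhaustion, the checkout scheduler crash, the config service disk saturation, the internal message queue memory leak, the legacy message queue connection pool exhaustion, the web server restart

Immediate cause of the upstream message queue misconfiguration: the web server restart.
Further upstream: the checkout message queue connection pool exhaustion, the legacy message queue connection pool exhaustion, the checkout scheduler crash, the config service disk saturation, the internal message queue memory leak.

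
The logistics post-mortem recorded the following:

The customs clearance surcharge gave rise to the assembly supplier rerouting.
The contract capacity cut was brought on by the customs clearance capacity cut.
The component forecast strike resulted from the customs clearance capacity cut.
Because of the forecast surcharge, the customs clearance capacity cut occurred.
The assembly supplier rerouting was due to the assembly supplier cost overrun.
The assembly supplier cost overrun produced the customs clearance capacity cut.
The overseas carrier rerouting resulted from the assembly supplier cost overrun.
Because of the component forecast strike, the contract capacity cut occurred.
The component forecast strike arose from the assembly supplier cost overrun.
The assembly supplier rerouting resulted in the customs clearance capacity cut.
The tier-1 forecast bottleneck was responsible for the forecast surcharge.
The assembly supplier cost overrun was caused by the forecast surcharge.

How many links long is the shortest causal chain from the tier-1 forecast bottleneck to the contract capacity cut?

Shortest chain: the tier-1 forecast bottleneck → the forecast surcharge → the customs clearance capacity cut → the contract capacity cut.

3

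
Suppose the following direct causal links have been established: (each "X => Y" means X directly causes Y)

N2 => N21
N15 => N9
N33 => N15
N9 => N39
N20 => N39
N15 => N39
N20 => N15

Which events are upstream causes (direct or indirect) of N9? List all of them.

N15, N20, N33

Immediate cause of N9: N15.
Further upstream: N33, N20.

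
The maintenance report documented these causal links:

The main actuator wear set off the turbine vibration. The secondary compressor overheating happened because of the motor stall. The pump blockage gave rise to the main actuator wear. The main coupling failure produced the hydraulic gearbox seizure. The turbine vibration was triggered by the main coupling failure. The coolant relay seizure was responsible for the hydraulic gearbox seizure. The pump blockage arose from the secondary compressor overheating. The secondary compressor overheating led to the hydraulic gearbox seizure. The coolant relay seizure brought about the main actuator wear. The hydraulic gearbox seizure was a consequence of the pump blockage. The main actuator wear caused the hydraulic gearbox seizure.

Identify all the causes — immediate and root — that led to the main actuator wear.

the coolant relay seizure, the motor stall, the pump blockage, the secondary compressor overheating

Immediate causes of the main actuator wear: the coolant relay seizure, the pump blockage.
Further upstream: the motor stall, the secondary compressor overheating.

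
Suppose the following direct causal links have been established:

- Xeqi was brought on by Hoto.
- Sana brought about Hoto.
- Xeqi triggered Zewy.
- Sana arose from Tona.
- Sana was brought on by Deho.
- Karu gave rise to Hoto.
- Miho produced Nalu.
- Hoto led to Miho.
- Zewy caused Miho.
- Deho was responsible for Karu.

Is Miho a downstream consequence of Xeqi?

There is a causal chain: Xeqi → Zewy → Miho.

Yes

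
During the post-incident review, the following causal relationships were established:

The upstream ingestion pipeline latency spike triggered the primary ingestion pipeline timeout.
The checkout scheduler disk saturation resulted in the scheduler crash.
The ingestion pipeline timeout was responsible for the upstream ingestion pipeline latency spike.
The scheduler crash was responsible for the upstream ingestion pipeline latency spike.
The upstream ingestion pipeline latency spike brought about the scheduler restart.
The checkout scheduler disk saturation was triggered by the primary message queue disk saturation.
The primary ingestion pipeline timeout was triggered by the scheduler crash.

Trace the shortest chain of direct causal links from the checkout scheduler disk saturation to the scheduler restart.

the checkout scheduler disk saturation → the scheduler crash → the upstream ingestion pipeline latency spike → the scheduler restart

the checkout scheduler disk saturation → the scheduler crash
the scheduler crash → the upstream ingestion pipeline latency spike
the upstream ingestion pipeline latency spike → the scheduler restart
Length: 3 steps.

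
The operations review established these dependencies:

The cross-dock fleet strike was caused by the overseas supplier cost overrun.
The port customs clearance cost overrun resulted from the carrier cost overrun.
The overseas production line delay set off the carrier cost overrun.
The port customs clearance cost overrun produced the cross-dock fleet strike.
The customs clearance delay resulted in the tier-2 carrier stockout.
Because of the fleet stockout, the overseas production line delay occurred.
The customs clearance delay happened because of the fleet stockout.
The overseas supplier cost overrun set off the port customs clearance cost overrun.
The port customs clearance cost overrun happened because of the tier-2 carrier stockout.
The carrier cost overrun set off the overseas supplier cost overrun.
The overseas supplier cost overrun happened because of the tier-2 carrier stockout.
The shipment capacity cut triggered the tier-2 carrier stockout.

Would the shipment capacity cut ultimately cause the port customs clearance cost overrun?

Yes

There is a causal chain: the shipment capacity cut → the tier-2 carrier stockout → the port customs clearance cost overrun.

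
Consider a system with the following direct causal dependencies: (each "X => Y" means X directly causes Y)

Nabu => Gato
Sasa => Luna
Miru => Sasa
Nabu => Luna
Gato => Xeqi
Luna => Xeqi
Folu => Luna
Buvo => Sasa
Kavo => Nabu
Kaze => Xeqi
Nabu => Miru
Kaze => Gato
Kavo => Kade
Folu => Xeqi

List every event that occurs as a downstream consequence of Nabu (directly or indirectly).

Direct effects: Gato, Miru, Luna.
2 steps out: Sasa, Xeqi.
Not reachable from it: Kaze, Kavo, Kade, Folu, Buvo.

Gato, Luna, Miru, Sasa, Xeqi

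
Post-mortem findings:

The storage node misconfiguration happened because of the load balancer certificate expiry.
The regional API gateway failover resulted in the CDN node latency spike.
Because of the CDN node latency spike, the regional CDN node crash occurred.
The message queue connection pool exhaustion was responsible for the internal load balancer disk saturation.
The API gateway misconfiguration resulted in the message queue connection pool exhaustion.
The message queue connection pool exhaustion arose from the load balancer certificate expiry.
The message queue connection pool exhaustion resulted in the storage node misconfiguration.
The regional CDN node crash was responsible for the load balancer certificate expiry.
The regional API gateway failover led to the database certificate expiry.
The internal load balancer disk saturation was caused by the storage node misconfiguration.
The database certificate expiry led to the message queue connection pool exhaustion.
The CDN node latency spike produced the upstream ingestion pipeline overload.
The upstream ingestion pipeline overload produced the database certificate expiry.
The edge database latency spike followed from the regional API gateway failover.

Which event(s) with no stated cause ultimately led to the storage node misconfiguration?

Tracing upstream from the storage node misconfiguration: the storage node misconfiguration ← the message queue connection pool exhaustion ← the database certificate expiry ← the regional API gateway failover.
A separate upstream branch: the storage node misconfiguration ← the message queue connection pool exhaustion ← the API gateway misconfiguration.
Each of those chain origins has no stated cause.

the API gateway misconfiguration, the regional API gateway failover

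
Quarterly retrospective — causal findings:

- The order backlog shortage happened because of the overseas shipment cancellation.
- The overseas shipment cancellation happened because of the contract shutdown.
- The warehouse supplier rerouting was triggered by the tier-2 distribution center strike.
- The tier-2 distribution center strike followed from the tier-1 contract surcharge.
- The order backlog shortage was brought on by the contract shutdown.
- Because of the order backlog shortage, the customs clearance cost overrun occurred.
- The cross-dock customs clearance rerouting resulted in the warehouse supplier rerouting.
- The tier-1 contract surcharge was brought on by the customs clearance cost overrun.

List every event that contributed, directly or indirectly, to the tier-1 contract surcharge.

Immediate cause of the tier-1 contract surcharge: the customs clearance cost overrun.
Further upstream: the contract shutdown, the overseas shipment cancellation, the order backlog shortage.

the contract shutdown, the customs clearance cost overrun, the order backlog shortage, the overseas shipment cancellation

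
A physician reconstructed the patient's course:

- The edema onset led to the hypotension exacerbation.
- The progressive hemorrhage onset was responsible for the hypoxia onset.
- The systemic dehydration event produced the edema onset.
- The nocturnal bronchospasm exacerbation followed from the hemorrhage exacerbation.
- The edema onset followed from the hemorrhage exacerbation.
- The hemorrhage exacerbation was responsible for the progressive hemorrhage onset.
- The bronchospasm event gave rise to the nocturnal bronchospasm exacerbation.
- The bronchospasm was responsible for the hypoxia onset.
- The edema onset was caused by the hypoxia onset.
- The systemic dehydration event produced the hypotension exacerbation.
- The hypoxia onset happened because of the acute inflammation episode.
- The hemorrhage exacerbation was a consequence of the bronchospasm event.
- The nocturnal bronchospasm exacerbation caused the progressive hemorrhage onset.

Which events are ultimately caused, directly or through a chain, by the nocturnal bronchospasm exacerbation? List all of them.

Direct effects: the progressive hemorrhage onset.
2 steps out: the hypoxia onset.
3 steps out: the edema onset.
4 steps out: the hypotension exacerbation.
Not reachable from it: the bronchospasm, the bronchospasm event, the hemorrhage exacerbation, the acute inflammation episode, the systemic dehydration event.

the edema onset, the hypotension exacerbation, the hypoxia onset, the progressive hemorrhage onset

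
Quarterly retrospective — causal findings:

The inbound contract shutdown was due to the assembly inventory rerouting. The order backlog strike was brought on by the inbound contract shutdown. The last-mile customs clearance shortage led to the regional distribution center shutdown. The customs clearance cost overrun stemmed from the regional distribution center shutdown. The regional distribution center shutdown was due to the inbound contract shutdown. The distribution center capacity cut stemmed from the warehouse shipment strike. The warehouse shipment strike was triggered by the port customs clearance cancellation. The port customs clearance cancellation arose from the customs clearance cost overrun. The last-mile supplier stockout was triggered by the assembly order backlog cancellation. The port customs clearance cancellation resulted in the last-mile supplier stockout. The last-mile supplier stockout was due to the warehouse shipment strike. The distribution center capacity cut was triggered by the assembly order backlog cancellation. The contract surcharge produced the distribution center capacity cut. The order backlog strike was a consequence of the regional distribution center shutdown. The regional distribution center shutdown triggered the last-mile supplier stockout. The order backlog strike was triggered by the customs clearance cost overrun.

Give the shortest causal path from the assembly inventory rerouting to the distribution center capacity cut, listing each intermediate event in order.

the assembly inventory rerouting → the inbound contract shutdown
the inbound contract shutdown → the regional distribution center shutdown
the regional distribution center shutdown → the customs clearance cost overrun
the customs clearance cost overrun → the port customs clearance cancellation
the port customs clearance cancellation → the warehouse shipment strike
the warehouse shipment strike → the distribution center capacity cut
Length: 6 steps.

the assembly inventory rerouting → the inbound contract shutdown → the regional distribution center shutdown → the customs clearance cost overrun → the port customs clearance cancellation → the warehouse shipment strike → the distribution center capacity cut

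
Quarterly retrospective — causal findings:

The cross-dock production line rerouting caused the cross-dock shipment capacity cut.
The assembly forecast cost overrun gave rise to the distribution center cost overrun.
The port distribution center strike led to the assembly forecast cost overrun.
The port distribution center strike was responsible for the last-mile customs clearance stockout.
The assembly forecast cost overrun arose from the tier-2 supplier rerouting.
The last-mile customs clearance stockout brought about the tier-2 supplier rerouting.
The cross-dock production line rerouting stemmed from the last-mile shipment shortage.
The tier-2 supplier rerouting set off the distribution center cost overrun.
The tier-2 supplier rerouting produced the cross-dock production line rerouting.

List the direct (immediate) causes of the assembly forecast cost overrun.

Upstream contributors include the last-mile customs clearance stockout, but only the port distribution center strike, the tier-2 supplier rerouting feed directly into the assembly forecast cost overrun.

the port distribution center strike, the tier-2 supplier rerouting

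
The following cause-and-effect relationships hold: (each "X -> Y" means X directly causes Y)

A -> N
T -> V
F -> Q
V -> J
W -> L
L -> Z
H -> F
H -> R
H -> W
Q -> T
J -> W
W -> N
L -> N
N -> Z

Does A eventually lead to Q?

A leads to N, Z; Q is not among them.

No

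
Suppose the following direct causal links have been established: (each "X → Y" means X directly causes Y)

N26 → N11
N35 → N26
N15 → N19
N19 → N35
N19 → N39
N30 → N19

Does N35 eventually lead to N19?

N35 leads to N26, N11; N19 is not among them.

No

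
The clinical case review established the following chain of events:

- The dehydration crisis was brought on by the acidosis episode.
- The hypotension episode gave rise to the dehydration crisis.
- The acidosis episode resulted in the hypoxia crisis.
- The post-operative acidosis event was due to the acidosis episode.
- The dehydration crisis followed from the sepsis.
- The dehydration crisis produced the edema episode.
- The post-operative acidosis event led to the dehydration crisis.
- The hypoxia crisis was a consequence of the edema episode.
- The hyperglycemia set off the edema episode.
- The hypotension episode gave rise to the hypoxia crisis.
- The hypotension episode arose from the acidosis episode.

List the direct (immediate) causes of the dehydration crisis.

the acidosis episode, the hypotension episode, the post-operative acidosis event, the sepsis

the acidosis episode, the hypotension episode, the post-operative acidosis event, the sepsis → the dehydration crisis with nothing further upstream stated.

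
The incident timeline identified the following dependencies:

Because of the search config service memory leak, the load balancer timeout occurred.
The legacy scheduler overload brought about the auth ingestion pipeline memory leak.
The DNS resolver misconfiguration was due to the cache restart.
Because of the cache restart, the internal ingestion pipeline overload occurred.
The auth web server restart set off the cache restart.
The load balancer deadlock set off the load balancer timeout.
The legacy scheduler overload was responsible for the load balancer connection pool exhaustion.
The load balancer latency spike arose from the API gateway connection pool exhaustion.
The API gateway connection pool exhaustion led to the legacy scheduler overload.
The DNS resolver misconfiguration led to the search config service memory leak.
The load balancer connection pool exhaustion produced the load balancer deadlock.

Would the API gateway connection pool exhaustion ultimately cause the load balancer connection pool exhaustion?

Yes

There is a causal chain: the API gateway connection pool exhaustion → the legacy scheduler overload → the load balancer connection pool exhaustion.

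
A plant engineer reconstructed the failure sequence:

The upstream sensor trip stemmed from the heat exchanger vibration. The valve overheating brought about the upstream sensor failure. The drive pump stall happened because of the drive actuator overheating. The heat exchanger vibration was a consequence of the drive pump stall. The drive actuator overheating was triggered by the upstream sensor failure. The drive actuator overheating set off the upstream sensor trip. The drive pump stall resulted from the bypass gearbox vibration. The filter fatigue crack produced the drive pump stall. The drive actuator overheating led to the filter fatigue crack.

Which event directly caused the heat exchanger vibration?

the drive pump stall

Upstream contributors include the valve overheating, the upstream sensor failure, the drive actuator overheating, the filter fatigue crack, the bypass gearbox vibration, but only the drive pump stall feeds directly into the heat exchanger vibration.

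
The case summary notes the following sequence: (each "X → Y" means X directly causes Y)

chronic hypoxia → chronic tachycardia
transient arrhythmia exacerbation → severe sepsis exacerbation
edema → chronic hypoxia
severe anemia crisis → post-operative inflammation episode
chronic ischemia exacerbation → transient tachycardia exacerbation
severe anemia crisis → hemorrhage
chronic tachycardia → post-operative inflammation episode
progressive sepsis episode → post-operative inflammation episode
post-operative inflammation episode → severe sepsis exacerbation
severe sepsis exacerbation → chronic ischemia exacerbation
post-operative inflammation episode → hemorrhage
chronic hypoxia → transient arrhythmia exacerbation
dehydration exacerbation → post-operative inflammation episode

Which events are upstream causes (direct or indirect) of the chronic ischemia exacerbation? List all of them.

the chronic hypoxia, the chronic tachycardia, the dehydration exacerbation, the edema, the post-operative inflammation episode, the progressive sepsis episode, the severe anemia crisis, the severe sepsis exacerbation, the transient arrhythmia exacerbation

Immediate cause of the chronic ischemia exacerbation: the severe sepsis exacerbation.
Further upstream: the severe anemia crisis, the edema, the progressive sepsis episode, the chronic hypoxia, the transient arrhythmia exacerbation, the chronic tachycardia, the dehydration exacerbation, the post-operative inflammation episode.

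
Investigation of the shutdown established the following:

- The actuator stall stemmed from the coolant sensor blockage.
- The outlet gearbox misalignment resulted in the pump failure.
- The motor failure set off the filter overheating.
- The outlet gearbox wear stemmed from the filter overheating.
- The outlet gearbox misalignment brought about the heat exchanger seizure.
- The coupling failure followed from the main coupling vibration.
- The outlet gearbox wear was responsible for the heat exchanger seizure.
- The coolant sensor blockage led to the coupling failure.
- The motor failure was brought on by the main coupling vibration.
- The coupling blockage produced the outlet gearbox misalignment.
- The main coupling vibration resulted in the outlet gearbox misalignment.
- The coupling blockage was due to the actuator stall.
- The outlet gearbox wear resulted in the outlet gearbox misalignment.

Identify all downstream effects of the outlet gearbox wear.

Direct effects: the outlet gearbox misalignment, the heat exchanger seizure.
2 steps out: the pump failure.
Not reachable from it: the main coupling vibration, the motor failure, the filter overheating, the coolant sensor blockage, the actuator stall, the coupling blockage, the coupling failure.

the heat exchanger seizure, the outlet gearbox misalignment, the pump failure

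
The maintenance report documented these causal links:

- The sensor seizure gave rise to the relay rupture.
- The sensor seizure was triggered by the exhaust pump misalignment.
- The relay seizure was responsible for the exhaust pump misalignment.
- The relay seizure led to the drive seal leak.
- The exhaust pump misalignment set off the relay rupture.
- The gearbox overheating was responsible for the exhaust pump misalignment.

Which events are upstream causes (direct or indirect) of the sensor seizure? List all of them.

Immediate cause of the sensor seizure: the exhaust pump misalignment.
Further upstream: the relay seizure, the gearbox overheating.

the exhaust pump misalignment, the gearbox overheating, the relay seizure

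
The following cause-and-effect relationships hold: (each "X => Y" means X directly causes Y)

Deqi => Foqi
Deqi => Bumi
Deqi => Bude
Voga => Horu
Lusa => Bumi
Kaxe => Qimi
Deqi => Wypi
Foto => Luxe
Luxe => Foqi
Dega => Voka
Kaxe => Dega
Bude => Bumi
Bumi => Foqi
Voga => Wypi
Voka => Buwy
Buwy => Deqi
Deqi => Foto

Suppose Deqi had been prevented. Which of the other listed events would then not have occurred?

Downstream of Deqi: Foto, Bude, Bumi, Luxe, Foqi, Wypi.
Of those, still caused via another path: Bumi, Foqi, Wypi.
The remainder have no surviving cause.

Bude, Foto, Luxe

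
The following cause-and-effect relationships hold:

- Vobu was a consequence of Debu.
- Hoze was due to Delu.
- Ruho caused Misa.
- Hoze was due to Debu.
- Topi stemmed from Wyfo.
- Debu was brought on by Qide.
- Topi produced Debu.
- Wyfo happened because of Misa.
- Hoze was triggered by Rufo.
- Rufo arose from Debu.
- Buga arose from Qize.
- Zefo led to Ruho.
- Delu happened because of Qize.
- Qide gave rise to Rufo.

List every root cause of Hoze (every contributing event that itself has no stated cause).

Tracing upstream from Hoze: Hoze ← Debu ← Topi ← Wyfo ← Misa ← Ruho ← Zefo.
A separate upstream branch: Hoze ← Debu ← Qide.
A separate upstream branch: Hoze ← Delu ← Qize.
Each of those chain origins has no stated cause.

Qide, Qize, Zefo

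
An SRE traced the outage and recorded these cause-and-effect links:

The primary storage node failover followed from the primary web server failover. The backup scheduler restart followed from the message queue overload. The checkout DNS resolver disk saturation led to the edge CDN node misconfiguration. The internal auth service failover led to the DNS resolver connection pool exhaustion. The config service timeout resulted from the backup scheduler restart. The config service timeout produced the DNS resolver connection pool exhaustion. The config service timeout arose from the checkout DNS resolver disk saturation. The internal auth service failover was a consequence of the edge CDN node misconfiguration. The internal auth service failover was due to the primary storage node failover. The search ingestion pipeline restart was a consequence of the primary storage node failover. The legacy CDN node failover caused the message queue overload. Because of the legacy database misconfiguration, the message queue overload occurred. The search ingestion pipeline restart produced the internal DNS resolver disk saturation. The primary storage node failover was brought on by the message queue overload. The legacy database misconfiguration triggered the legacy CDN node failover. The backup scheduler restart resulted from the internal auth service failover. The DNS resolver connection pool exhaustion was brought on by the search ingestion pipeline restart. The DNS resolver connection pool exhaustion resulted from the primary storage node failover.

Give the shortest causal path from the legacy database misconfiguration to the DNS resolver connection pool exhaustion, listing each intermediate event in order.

the legacy database misconfiguration → the message queue overload → the primary storage node failover → the DNS resolver connection pool exhaustion

the legacy database misconfiguration → the message queue overload
the message queue overload → the primary storage node failover
the primary storage node failover → the DNS resolver connection pool exhaustion
Length: 3 steps.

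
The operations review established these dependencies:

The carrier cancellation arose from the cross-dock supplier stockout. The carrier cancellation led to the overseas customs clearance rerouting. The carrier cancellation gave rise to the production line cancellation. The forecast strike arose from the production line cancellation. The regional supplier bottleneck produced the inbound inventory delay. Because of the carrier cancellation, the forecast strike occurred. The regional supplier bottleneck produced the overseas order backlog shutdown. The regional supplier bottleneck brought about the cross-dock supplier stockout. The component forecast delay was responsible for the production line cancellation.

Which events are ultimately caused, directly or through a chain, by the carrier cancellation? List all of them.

the forecast strike, the overseas customs clearance rerouting, the production line cancellation

Direct effects: the production line cancellation, the overseas customs clearance rerouting, the forecast strike.
Not reachable from it: the regional supplier bottleneck, the inbound inventory delay, the cross-dock supplier stockout, the overseas order backlog shutdown, the component forecast delay.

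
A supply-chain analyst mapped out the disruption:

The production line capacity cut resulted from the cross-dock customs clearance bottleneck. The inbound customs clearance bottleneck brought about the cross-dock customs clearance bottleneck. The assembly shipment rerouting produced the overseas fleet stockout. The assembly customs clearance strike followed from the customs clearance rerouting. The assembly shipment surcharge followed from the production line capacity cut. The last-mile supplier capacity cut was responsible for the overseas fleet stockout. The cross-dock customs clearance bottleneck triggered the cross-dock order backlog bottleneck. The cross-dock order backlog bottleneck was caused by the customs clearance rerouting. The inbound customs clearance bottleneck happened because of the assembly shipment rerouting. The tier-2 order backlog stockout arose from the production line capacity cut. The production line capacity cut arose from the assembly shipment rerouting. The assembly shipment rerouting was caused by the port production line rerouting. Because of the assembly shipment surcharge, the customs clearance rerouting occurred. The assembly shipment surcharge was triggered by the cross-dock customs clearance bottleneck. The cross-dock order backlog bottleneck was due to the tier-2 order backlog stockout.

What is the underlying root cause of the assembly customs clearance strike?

Tracing upstream from the assembly customs clearance strike: the assembly customs clearance strike ← the customs clearance rerouting ← the assembly shipment surcharge ← the production line capacity cut ← the assembly shipment rerouting ← the port production line rerouting.
The port production line rerouting has no stated cause, so it is the root.

the port production line rerouting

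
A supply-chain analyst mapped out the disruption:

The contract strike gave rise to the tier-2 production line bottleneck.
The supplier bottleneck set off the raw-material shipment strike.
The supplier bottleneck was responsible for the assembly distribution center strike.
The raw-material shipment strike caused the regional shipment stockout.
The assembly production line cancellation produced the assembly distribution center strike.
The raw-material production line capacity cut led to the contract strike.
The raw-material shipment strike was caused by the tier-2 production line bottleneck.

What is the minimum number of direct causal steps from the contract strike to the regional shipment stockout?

3

Shortest chain: the contract strike → the tier-2 production line bottleneck → the raw-material shipment strike → the regional shipment stockout.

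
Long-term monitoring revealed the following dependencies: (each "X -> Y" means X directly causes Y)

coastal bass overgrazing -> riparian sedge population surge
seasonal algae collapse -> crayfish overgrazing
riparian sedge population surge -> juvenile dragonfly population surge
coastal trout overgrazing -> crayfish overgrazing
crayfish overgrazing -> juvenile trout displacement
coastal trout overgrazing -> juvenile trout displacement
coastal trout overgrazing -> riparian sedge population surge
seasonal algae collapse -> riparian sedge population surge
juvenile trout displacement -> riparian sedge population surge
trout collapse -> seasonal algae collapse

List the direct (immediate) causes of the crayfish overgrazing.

the coastal trout overgrazing, the seasonal algae collapse

Upstream contributors include the trout collapse, but only the coastal trout overgrazing, the seasonal algae collapse feed directly into the crayfish overgrazing.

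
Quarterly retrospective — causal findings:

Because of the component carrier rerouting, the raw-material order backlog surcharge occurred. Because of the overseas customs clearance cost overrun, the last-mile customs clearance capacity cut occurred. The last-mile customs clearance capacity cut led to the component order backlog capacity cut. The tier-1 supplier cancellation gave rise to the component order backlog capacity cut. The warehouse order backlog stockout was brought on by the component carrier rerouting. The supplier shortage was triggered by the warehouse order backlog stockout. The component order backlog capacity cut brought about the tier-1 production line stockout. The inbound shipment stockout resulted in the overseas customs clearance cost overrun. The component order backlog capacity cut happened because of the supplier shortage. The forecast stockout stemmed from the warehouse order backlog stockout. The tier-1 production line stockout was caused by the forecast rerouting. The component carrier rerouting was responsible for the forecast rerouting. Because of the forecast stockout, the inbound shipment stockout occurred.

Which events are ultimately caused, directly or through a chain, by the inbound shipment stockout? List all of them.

the component order backlog capacity cut, the last-mile customs clearance capacity cut, the overseas customs clearance cost overrun, the tier-1 production line stockout

Direct effects: the overseas customs clearance cost overrun.
2 steps out: the last-mile customs clearance capacity cut.
3 steps out: the component order backlog capacity cut.
4 steps out: the tier-1 production line stockout.
Not reachable from it: the component carrier rerouting, the forecast rerouting, the raw-material order backlog surcharge, the warehouse order backlog stockout, the supplier shortage, the forecast stockout, the tier-1 supplier cancellation.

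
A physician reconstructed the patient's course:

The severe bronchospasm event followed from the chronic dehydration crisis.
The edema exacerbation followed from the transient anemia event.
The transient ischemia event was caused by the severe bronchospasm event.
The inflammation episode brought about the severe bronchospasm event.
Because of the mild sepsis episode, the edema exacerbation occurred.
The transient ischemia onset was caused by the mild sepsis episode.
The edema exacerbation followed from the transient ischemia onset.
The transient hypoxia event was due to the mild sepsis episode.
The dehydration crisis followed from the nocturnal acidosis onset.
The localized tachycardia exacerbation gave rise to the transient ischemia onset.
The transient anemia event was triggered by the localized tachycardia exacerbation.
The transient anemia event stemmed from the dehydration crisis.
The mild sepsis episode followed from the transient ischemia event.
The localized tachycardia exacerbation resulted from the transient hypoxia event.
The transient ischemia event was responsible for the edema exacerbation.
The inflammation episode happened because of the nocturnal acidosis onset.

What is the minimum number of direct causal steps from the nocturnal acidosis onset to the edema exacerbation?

Shortest chain: the nocturnal acidosis onset → the dehydration crisis → the transient anemia event → the edema exacerbation.

3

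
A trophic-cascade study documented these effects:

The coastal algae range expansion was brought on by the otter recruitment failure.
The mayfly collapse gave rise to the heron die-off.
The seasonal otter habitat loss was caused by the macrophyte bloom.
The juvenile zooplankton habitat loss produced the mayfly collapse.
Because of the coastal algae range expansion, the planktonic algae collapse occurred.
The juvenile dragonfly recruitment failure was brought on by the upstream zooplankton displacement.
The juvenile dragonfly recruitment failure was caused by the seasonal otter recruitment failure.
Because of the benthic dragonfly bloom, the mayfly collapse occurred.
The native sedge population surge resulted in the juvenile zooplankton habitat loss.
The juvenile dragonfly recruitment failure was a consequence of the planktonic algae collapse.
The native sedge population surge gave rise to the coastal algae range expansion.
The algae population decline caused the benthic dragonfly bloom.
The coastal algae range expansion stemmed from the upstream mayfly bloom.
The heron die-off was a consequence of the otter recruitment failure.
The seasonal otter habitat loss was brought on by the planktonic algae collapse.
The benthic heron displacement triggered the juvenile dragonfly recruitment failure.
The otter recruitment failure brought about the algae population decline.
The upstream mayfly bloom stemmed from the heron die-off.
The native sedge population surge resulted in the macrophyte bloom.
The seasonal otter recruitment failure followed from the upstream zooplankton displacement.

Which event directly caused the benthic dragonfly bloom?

Upstream contributors include the otter recruitment failure, but only the algae population decline feeds directly into the benthic dragonfly bloom.

the algae population decline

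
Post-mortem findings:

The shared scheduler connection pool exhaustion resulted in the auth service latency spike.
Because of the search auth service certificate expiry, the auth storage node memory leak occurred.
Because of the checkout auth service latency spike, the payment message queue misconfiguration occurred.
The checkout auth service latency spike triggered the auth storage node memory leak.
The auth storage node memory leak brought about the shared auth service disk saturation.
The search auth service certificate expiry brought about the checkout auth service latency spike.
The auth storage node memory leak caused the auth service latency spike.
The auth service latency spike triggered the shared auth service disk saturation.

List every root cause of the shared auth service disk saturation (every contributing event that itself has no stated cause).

Tracing upstream from the shared auth service disk saturation: the shared auth service disk saturation ← the auth service latency spike ← the shared scheduler connection pool exhaustion.
A separate upstream branch: the shared auth service disk saturation ← the auth storage node memory leak ← the search auth service certificate expiry.
Each of those chain origins has no stated cause.

the search auth service certificate expiry, the shared scheduler connection pool exhaustion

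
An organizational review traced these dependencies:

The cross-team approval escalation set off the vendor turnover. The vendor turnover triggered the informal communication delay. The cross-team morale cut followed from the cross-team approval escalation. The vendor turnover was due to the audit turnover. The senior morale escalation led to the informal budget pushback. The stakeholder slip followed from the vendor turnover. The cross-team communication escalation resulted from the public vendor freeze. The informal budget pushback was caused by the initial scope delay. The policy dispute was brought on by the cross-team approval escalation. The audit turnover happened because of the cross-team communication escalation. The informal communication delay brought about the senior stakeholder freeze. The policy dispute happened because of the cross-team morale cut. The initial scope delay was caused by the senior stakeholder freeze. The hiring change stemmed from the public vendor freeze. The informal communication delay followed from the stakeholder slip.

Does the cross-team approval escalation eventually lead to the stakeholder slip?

There is a causal chain: the cross-team approval escalation → the vendor turnover → the stakeholder slip.

Yes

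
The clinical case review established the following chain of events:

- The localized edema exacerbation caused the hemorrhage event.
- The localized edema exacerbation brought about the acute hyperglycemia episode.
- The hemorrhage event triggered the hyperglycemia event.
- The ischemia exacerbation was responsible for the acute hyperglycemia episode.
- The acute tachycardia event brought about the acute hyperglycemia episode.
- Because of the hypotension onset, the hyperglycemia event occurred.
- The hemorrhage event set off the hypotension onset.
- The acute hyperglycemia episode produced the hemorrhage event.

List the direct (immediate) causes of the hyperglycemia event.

the hemorrhage event, the hypotension onset

Upstream contributors include the acute tachycardia event, the ischemia exacerbation, the localized edema exacerbation, the acute hyperglycemia episode, but only the hemorrhage event, the hypotension onset feed directly into the hyperglycemia event.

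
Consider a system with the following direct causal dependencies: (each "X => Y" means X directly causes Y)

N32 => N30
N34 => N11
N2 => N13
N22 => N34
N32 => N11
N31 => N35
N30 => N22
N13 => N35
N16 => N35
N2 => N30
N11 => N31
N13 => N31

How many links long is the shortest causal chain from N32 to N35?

3

Shortest chain: N32 → N11 → N31 → N35.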